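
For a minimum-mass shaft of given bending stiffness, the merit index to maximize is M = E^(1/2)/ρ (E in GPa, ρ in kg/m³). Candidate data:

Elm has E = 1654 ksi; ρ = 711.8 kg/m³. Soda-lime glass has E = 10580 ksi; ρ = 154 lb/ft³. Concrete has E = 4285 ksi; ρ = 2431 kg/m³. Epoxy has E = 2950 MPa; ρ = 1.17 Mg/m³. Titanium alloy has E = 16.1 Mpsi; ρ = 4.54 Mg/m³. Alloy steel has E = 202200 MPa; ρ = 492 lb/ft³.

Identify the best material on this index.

elm

Normalizing units and computing the index:
  elm: E = 11.40 GPa, ρ = 711.8 kg/m³
  soda-lime glass: E = 72.95 GPa, ρ = 2467 kg/m³
  concrete: E = 29.54 GPa, ρ = 2431 kg/m³
  epoxy: E = 2.950 GPa, ρ = 1170 kg/m³
  titanium alloy: E = 111.0 GPa, ρ = 4540 kg/m³
  alloy steel: E = 202.2 GPa, ρ = 7881 kg/m³
  elm: M = 4.74×10⁻³
  soda-lime glass: M = 3.46×10⁻³
  titanium alloy: M = 2.32×10⁻³
  concrete: M = 2.24×10⁻³
  alloy steel: M = 1.80×10⁻³
  epoxy: M = 1.47×10⁻³
The maximum is for elm.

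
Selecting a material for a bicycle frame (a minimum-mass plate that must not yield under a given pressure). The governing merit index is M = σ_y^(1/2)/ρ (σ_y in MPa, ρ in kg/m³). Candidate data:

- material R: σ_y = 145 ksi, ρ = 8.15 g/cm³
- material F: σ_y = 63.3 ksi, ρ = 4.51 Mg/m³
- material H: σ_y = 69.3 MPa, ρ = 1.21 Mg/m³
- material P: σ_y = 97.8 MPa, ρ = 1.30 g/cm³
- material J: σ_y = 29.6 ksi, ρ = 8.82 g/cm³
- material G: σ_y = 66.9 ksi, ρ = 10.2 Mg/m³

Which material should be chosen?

In SI units:
  material R: σ_y = 999.7 MPa, ρ = 8150 kg/m³
  material F: σ_y = 436.4 MPa, ρ = 4510 kg/m³
  material H: σ_y = 69.30 MPa, ρ = 1210 kg/m³
  material P: σ_y = 97.80 MPa, ρ = 1300 kg/m³
  material J: σ_y = 204.1 MPa, ρ = 8820 kg/m³
  material G: σ_y = 461.3 MPa, ρ = 10200 kg/m³
  material P: M = 7.61×10⁻³
  material H: M = 6.88×10⁻³
  material F: M = 4.63×10⁻³
  material R: M = 3.88×10⁻³
  material G: M = 2.11×10⁻³
  material J: M = 1.62×10⁻³
Material P ranks first.

material P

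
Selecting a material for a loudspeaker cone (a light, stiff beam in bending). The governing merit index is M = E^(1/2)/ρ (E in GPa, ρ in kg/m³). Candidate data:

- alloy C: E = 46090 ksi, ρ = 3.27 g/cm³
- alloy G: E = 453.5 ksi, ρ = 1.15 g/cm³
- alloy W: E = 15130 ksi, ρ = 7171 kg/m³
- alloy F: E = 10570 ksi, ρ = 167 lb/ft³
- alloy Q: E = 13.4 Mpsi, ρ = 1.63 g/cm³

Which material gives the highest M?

alloy Q

After converting to SI:
  alloy C: E = 317.8 GPa, ρ = 3270 kg/m³
  alloy G: E = 3.127 GPa, ρ = 1150 kg/m³
  alloy W: E = 104.3 GPa, ρ = 7171 kg/m³
  alloy F: E = 72.88 GPa, ρ = 2675 kg/m³
  alloy Q: E = 92.39 GPa, ρ = 1630 kg/m³
  alloy Q: M = 5.90×10⁻³
  alloy C: M = 5.45×10⁻³
  alloy F: M = 3.19×10⁻³
  alloy G: M = 1.54×10⁻³
  alloy W: M = 1.42×10⁻³
Alloy Q ranks first.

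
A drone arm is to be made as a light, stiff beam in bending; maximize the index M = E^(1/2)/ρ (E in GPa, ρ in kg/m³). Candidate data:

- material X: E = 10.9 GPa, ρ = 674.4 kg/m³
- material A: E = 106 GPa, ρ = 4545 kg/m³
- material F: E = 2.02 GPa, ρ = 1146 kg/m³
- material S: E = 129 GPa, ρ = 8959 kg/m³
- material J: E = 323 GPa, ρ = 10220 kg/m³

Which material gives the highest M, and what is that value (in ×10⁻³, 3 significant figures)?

material X, M = 4.90×10⁻³

Per-candidate index values:
  material X: M = 4.90×10⁻³
  material A: M = 2.27×10⁻³
  material J: M = 1.76×10⁻³
  material S: M = 1.27×10⁻³
  material F: M = 1.24×10⁻³
Material X ranks first.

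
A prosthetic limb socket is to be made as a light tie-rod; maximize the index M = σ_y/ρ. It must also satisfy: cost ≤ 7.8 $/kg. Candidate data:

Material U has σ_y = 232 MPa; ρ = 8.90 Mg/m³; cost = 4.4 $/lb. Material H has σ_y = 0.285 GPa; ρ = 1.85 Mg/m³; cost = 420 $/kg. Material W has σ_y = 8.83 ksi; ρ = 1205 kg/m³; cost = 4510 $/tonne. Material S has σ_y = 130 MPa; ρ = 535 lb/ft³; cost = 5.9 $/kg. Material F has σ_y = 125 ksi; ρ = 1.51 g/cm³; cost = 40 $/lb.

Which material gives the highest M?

material W

Screen on constraints: cost ≤ 7.8 $/kg. Survivors: material W, material S.
Convert each candidate to consistent units, then evaluate M:
  material W: σ_y = 60.88 MPa, ρ = 1205 kg/m³
  material S: σ_y = 130.0 MPa, ρ = 8570 kg/m³
  material W: M = 50.5 kN·m/kg
  material S: M = 15.2 kN·m/kg
Highest index: material W.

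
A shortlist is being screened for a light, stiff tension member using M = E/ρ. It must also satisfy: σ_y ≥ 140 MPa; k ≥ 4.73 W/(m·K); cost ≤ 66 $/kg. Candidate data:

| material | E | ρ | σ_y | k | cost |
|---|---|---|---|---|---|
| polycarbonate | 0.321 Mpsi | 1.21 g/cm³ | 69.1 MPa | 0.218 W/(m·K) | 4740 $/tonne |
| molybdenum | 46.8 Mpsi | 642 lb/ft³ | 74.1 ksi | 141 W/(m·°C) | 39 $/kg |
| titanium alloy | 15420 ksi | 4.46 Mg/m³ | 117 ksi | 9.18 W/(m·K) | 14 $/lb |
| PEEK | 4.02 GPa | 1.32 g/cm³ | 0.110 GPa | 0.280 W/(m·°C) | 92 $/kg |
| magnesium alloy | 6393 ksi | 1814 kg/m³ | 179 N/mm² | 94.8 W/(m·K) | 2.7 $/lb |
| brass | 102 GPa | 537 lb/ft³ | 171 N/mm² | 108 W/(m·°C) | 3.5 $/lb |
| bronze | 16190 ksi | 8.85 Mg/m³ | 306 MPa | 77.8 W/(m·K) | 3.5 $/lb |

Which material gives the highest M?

molybdenum

Screen on constraints: σ_y ≥ 140 MPa; k ≥ 4.73 W/(m·K); cost ≤ 66 $/kg. Survivors: molybdenum, titanium alloy, magnesium alloy, brass, bronze.
In SI units:
  molybdenum: E = 322.7 GPa, ρ = 10280 kg/m³
  titanium alloy: E = 106.3 GPa, ρ = 4460 kg/m³
  magnesium alloy: E = 44.08 GPa, ρ = 1814 kg/m³
  brass: E = 102.0 GPa, ρ = 8602 kg/m³
  bronze: E = 111.6 GPa, ρ = 8850 kg/m³
  molybdenum: M = 31.4 MN·m/kg
  magnesium alloy: M = 24.3 MN·m/kg
  titanium alloy: M = 23.8 MN·m/kg
  bronze: M = 12.6 MN·m/kg
  brass: M = 11.9 MN·m/kg
Molybdenum has the largest M.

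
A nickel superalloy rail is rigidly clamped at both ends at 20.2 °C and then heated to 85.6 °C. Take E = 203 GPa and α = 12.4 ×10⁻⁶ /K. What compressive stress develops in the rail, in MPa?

165 MPa

ΔT = 65.40 K. Constrained thermal stress σ = E·α·ΔT = 203.0×10³ MPa × 12.4×10⁻⁶ × 65.40 = 165 MPa (compressive).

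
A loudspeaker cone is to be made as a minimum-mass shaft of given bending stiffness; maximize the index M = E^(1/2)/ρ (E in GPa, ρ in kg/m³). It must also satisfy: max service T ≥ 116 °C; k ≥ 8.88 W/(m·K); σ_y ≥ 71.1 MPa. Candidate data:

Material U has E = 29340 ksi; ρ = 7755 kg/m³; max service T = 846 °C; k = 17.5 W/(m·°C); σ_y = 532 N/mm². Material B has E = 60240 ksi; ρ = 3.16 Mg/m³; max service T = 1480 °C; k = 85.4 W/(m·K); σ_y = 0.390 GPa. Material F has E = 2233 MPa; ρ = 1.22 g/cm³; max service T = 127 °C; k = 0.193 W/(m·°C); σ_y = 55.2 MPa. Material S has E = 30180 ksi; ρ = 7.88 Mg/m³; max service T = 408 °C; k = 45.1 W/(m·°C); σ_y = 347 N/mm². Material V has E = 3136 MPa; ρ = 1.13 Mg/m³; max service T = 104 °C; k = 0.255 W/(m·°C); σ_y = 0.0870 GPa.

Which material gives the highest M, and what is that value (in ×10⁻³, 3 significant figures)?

Screen on constraints: max service T ≥ 116 °C; k ≥ 8.88 W/(m·K); σ_y ≥ 71.1 MPa. Survivors: material U, material B, material S.
Convert each candidate to consistent units, then evaluate M:
  material U: E = 202.3 GPa, ρ = 7755 kg/m³
  material B: E = 415.3 GPa, ρ = 3160 kg/m³
  material S: E = 208.1 GPa, ρ = 7880 kg/m³
  material B: M = 6.45×10⁻³
  material U: M = 1.83×10⁻³
  material S: M = 1.83×10⁻³
The maximum is for material B.

material B, M = 6.45×10⁻³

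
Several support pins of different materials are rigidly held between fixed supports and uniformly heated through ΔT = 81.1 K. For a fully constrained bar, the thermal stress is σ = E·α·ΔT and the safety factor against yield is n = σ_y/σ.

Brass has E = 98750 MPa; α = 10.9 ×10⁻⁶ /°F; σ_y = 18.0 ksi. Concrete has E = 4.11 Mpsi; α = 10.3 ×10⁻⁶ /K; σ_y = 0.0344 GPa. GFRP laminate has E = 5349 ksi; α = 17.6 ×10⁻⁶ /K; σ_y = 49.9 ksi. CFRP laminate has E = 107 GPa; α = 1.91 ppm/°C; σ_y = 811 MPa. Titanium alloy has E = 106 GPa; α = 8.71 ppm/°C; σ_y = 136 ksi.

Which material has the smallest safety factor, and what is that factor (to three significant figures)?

brass, n = 0.790

Converting E to GPa, α to ×10⁻⁶/K, σ_y to MPa, then σ and n for each:
  brass: E = 98.75, α = 19.6, σ_y = 124.1 → σ = 157 MPa, n = 0.790
  concrete: E = 28.34, α = 10.3, σ_y = 34.40 → σ = 23.7 MPa, n = 1.45
  GFRP laminate: E = 36.88, α = 17.6, σ_y = 344.0 → σ = 52.6 MPa, n = 6.54
  CFRP laminate: E = 107.0, α = 1.91, σ_y = 811.0 → σ = 16.6 MPa, n = 48.9
  titanium alloy: E = 106.0, α = 8.71, σ_y = 937.7 → σ = 74.9 MPa, n = 12.5
Brass has the lowest safety factor, n = 0.790.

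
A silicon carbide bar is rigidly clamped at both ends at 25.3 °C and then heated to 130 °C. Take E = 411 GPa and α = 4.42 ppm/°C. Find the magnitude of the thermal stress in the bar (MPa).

ΔT = 104.7 K. Constrained thermal stress σ = E·α·ΔT = 411.0×10³ MPa × 4.42×10⁻⁶ × 104.7 = 190 MPa (compressive).

190 MPa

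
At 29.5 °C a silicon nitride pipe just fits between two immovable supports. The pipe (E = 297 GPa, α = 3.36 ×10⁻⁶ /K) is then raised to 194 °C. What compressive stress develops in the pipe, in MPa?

ΔT = 164.5 K. Constrained thermal stress σ = E·α·ΔT = 297.0×10³ MPa × 3.36×10⁻⁶ × 164.5 = 164 MPa (compressive).

164 MPa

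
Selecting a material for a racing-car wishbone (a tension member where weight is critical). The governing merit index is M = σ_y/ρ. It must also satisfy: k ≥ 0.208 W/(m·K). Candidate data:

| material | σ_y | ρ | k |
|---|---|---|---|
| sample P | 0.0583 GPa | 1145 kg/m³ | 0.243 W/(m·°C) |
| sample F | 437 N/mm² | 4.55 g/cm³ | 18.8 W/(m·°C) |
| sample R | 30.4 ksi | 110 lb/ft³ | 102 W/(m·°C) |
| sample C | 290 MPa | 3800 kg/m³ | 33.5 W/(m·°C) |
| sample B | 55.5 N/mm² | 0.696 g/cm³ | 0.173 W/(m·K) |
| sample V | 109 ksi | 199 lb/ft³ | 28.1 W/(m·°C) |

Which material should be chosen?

sample V

Screen on constraints: k ≥ 0.208 W/(m·K). Survivors: sample P, sample F, sample R, sample C, sample V.
Putting every candidate on a common basis:
  sample P: σ_y = 58.30 MPa, ρ = 1145 kg/m³
  sample F: σ_y = 437.0 MPa, ρ = 4550 kg/m³
  sample R: σ_y = 209.6 MPa, ρ = 1762 kg/m³
  sample C: σ_y = 290.0 MPa, ρ = 3800 kg/m³
  sample V: σ_y = 751.5 MPa, ρ = 3188 kg/m³
  sample V: M = 236 kN·m/kg
  sample R: M = 119 kN·m/kg
  sample F: M = 96.0 kN·m/kg
  sample C: M = 76.3 kN·m/kg
  sample P: M = 50.9 kN·m/kg
Sample V has the largest M.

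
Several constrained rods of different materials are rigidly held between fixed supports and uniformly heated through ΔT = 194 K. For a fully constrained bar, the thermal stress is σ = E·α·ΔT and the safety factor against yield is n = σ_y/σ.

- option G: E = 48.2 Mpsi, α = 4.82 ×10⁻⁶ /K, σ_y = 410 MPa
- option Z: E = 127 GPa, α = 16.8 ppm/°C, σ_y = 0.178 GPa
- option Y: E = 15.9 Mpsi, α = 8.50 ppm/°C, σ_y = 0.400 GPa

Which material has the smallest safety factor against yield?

Converting E to GPa, α to ×10⁻⁶/K, σ_y to MPa, then σ and n for each:
  option G: E = 332.3, α = 4.82, σ_y = 410.0 → σ = 311 MPa, n = 1.32
  option Z: E = 127.0, α = 16.8, σ_y = 178.0 → σ = 414 MPa, n = 0.430
  option Y: E = 109.6, α = 8.50, σ_y = 400.0 → σ = 181 MPa, n = 2.21
Smallest n: option Z with n = 0.430.

option Z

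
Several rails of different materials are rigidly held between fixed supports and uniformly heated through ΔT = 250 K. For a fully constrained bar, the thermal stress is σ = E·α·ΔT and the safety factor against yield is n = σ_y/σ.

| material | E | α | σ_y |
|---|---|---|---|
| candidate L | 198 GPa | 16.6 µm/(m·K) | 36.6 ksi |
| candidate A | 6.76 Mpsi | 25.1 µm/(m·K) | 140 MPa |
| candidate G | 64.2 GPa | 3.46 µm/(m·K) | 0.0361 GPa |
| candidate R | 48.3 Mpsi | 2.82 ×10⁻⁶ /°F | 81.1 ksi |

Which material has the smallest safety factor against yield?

Converting E to GPa, α to ×10⁻⁶/K, σ_y to MPa, then σ and n for each:
  candidate L: E = 198.0, α = 16.6, σ_y = 252.3 → σ = 822 MPa, n = 0.307
  candidate A: E = 46.61, α = 25.1, σ_y = 140.0 → σ = 292 MPa, n = 0.479
  candidate G: E = 64.20, α = 3.46, σ_y = 36.10 → σ = 55.5 MPa, n = 0.650
  candidate R: E = 333.0, α = 5.08, σ_y = 559.2 → σ = 423 MPa, n = 1.32
The minimum is candidate L at n = 0.307.

candidate L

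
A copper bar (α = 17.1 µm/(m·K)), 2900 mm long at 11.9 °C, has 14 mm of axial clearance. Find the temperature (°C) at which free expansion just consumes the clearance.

294 °C

α·L₀·ΔT = 14.0 mm ⇒ ΔT = 14.0 / (17.1×10⁻⁶ × 2900.0) = 282.3 K.
T = 11.9 + 282.3 = 294.2 °C.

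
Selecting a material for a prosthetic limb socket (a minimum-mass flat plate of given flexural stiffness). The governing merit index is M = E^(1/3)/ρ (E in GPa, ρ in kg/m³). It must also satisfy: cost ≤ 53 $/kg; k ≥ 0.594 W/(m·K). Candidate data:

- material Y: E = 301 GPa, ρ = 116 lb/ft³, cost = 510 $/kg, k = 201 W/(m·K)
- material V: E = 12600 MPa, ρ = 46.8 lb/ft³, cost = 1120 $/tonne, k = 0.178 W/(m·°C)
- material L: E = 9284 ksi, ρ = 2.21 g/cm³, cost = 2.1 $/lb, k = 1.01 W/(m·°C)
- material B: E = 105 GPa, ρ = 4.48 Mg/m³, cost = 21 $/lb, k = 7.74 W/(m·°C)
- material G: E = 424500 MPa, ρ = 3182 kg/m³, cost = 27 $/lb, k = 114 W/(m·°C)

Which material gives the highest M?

Screen on constraints: cost ≤ 53 $/kg; k ≥ 0.594 W/(m·K). Survivors: material L, material B.
Normalizing units and computing the index:
  material L: E = 64.01 GPa, ρ = 2210 kg/m³
  material B: E = 105.0 GPa, ρ = 4480 kg/m³
  material L: M = 1.81×10⁻³
  material B: M = 1.05×10⁻³
Material L has the largest M.

material L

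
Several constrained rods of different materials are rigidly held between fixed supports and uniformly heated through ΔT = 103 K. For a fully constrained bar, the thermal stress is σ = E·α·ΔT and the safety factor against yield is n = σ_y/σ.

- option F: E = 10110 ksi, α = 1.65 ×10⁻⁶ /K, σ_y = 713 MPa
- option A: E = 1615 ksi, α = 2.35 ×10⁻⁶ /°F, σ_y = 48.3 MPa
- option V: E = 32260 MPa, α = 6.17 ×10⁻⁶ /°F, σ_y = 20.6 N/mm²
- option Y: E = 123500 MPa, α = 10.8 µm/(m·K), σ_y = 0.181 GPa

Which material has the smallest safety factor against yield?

option V

Converting E to GPa, α to ×10⁻⁶/K, σ_y to MPa, then σ and n for each:
  option F: E = 69.71, α = 1.65, σ_y = 713.0 → σ = 11.8 MPa, n = 60.2
  option A: E = 11.14, α = 4.23, σ_y = 48.30 → σ = 4.85 MPa, n = 9.96
  option V: E = 32.26, α = 11.1, σ_y = 20.60 → σ = 36.9 MPa, n = 0.558
  option Y: E = 123.5, α = 10.8, σ_y = 181.0 → σ = 137 MPa, n = 1.32
Smallest n: option V with n = 0.558.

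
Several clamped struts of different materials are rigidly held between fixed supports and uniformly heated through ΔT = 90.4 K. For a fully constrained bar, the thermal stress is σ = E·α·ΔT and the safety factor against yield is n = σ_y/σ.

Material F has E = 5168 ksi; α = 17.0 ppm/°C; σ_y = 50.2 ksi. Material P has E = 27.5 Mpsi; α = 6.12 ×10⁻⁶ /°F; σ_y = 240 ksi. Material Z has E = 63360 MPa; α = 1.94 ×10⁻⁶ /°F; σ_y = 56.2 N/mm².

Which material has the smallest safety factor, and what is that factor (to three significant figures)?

Per material, after unit conversion:
  material F: E = 35.63, α = 17.0, σ_y = 346.1 → σ = 54.8 MPa, n = 6.32
  material P: E = 189.6, α = 11.0, σ_y = 1655 → σ = 189 MPa, n = 8.76
  material Z: E = 63.36, α = 3.49, σ_y = 56.20 → σ = 20.0 MPa, n = 2.81
Material Z has the lowest safety factor, n = 2.81.

material Z, n = 2.81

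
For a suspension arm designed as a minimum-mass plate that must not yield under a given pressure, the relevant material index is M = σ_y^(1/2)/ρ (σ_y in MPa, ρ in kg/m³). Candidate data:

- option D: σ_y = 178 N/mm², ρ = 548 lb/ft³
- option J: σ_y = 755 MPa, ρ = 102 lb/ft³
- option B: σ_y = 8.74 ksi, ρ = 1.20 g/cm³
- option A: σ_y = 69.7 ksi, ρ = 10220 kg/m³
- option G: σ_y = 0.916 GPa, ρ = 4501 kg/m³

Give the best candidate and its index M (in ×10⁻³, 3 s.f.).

After converting to SI:
  option D: σ_y = 178.0 MPa, ρ = 8778 kg/m³
  option J: σ_y = 755.0 MPa, ρ = 1634 kg/m³
  option B: σ_y = 60.26 MPa, ρ = 1200 kg/m³
  option A: σ_y = 480.6 MPa, ρ = 10220 kg/m³
  option G: σ_y = 916.0 MPa, ρ = 4501 kg/m³
  option J: M = 16.8×10⁻³
  option G: M = 6.72×10⁻³
  option B: M = 6.47×10⁻³
  option A: M = 2.14×10⁻³
  option D: M = 1.52×10⁻³
Option J ranks first.

option J, M = 16.8×10⁻³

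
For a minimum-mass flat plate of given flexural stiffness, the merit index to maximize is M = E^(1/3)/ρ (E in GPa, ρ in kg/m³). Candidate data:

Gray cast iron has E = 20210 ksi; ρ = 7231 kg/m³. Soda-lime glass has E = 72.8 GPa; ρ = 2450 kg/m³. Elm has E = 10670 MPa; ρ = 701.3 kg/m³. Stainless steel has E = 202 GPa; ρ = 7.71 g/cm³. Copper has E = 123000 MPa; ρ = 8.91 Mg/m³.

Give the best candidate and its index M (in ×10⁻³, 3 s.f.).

elm, M = 3.14×10⁻³

Putting every candidate on a common basis:
  gray cast iron: E = 139.3 GPa, ρ = 7231 kg/m³
  soda-lime glass: E = 72.80 GPa, ρ = 2450 kg/m³
  elm: E = 10.67 GPa, ρ = 701.3 kg/m³
  stainless steel: E = 202.0 GPa, ρ = 7710 kg/m³
  copper: E = 123.0 GPa, ρ = 8910 kg/m³
  elm: M = 3.14×10⁻³
  soda-lime glass: M = 1.70×10⁻³
  stainless steel: M = 0.761×10⁻³
  gray cast iron: M = 0.717×10⁻³
  copper: M = 0.558×10⁻³
Highest index: elm.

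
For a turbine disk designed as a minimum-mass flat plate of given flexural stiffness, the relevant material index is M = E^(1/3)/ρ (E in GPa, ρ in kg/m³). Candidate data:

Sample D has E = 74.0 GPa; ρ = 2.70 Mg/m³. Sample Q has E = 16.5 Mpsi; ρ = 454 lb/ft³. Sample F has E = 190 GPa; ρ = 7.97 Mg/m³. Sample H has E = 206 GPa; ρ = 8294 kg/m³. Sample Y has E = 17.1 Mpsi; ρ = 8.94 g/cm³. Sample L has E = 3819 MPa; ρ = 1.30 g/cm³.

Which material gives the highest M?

sample D

In SI units:
  sample D: E = 74.00 GPa, ρ = 2700 kg/m³
  sample Q: E = 113.8 GPa, ρ = 7272 kg/m³
  sample F: E = 190.0 GPa, ρ = 7970 kg/m³
  sample H: E = 206.0 GPa, ρ = 8294 kg/m³
  sample Y: E = 117.9 GPa, ρ = 8940 kg/m³
  sample L: E = 3.819 GPa, ρ = 1300 kg/m³
  sample D: M = 1.55×10⁻³
  sample L: M = 1.20×10⁻³
  sample F: M = 0.721×10⁻³
  sample H: M = 0.712×10⁻³
  sample Q: M = 0.666×10⁻³
  sample Y: M = 0.548×10⁻³
Sample D has the largest M.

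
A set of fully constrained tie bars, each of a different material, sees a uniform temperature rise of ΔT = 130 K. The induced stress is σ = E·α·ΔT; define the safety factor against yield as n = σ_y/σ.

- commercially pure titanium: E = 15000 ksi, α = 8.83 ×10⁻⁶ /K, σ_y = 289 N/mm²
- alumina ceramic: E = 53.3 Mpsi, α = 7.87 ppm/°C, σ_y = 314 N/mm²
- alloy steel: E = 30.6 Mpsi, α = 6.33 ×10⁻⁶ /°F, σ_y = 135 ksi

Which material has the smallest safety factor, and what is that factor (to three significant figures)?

alumina ceramic, n = 0.835

Converting E to GPa, α to ×10⁻⁶/K, σ_y to MPa, then σ and n for each:
  commercially pure titanium: E = 103.4, α = 8.83, σ_y = 289.0 → σ = 119 MPa, n = 2.43
  alumina ceramic: E = 367.5, α = 7.87, σ_y = 314.0 → σ = 376 MPa, n = 0.835
  alloy steel: E = 211.0, α = 11.4, σ_y = 930.8 → σ = 313 MPa, n = 2.98
Alumina ceramic has the lowest safety factor, n = 0.835.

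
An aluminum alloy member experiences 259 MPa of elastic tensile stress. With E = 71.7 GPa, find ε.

ε = σ/E = 259 / 71700 = 3.61×10⁻³.

3.61×10⁻³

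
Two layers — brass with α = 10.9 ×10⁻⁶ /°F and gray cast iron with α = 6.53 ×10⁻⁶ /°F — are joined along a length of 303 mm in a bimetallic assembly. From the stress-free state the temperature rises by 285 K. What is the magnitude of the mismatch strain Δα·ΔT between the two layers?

2.24×10⁻³

brass: α = 10.9×10⁻⁶/°F × 9/5 = 19.6×10⁻⁶/K.
gray cast iron: α = 6.53×10⁻⁶/°F × 9/5 = 11.8×10⁻⁶/K.
Δα = |19.6 − 11.8|×10⁻⁶/K = 7.87×10⁻⁶/K.
Mismatch strain = Δα·ΔT = 7.87×10⁻⁶ × 285.0 = 2.24×10⁻³.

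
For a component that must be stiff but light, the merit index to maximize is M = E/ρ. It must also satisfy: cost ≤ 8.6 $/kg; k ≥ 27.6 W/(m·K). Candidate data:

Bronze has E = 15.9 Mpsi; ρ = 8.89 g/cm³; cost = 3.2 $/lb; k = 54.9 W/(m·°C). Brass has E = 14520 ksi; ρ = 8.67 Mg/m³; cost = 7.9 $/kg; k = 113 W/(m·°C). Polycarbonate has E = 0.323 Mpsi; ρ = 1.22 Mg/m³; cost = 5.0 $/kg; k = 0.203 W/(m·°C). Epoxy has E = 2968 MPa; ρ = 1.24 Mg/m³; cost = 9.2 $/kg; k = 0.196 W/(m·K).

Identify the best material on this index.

bronze

Screen on constraints: cost ≤ 8.6 $/kg; k ≥ 27.6 W/(m·K). Survivors: bronze, brass.
In SI units:
  bronze: E = 109.6 GPa, ρ = 8890 kg/m³
  brass: E = 100.1 GPa, ρ = 8670 kg/m³
  bronze: M = 12.3 MN·m/kg
  brass: M = 11.5 MN·m/kg
Bronze ranks first.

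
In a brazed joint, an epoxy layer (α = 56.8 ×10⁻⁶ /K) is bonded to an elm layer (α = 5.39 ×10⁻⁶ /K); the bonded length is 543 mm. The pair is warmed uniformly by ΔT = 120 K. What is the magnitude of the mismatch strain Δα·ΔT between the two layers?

6.17×10⁻³

Δα = |56.8 − 5.39|×10⁻⁶/K = 51.4×10⁻⁶/K.
Mismatch strain = Δα·ΔT = 51.4×10⁻⁶ × 120.0 = 6.17×10⁻³.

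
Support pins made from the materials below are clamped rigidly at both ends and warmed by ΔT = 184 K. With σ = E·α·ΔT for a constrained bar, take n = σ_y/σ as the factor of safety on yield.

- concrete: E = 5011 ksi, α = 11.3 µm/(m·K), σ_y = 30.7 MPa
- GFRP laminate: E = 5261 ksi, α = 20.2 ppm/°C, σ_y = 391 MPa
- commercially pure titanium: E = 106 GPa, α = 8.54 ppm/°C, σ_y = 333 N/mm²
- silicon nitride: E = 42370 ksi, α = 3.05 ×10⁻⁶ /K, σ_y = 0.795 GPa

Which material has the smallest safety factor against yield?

In consistent units (E in GPa, α in ×10⁻⁶/K, σ_y in MPa):
  concrete: E = 34.55, α = 11.3, σ_y = 30.70 → σ = 71.8 MPa, n = 0.427
  GFRP laminate: E = 36.27, α = 20.2, σ_y = 391.0 → σ = 135 MPa, n = 2.90
  commercially pure titanium: E = 106.0, α = 8.54, σ_y = 333.0 → σ = 167 MPa, n = 2.00
  silicon nitride: E = 292.1, α = 3.05, σ_y = 795.0 → σ = 164 MPa, n = 4.85
Smallest n: concrete with n = 0.427.

concrete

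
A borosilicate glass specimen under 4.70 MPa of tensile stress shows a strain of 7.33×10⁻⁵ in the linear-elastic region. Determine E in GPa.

64.1 GPa

E = σ/ε = 4.70 MPa / 7.33×10⁻⁵ = 64120 MPa = 64.1 GPa.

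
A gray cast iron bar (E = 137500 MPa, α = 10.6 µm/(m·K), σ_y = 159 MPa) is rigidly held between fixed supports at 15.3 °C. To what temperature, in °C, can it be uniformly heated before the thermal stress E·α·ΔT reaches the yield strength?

124 °C

E = 137500 MPa = 137.5 GPa.
E·α·ΔT = 159.0 MPa ⇒ ΔT = 159.0 / (137.5×10³ × 10.6×10⁻⁶) = 109.1 K.
T = 15.3 + 109.1 = 124.4 °C.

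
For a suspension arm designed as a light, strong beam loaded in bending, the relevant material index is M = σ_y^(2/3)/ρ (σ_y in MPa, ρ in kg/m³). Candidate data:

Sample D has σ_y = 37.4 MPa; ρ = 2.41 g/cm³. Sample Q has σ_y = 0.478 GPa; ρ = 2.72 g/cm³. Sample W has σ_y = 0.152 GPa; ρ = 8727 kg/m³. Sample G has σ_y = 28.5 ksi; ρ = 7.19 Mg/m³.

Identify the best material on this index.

sample Q

Putting every candidate on a common basis:
  sample D: σ_y = 37.40 MPa, ρ = 2410 kg/m³
  sample Q: σ_y = 478.0 MPa, ρ = 2720 kg/m³
  sample W: σ_y = 152.0 MPa, ρ = 8727 kg/m³
  sample G: σ_y = 196.5 MPa, ρ = 7190 kg/m³
  sample Q: M = 22.5×10⁻³
  sample G: M = 4.70×10⁻³
  sample D: M = 4.64×10⁻³
  sample W: M = 3.26×10⁻³
The maximum is for sample Q.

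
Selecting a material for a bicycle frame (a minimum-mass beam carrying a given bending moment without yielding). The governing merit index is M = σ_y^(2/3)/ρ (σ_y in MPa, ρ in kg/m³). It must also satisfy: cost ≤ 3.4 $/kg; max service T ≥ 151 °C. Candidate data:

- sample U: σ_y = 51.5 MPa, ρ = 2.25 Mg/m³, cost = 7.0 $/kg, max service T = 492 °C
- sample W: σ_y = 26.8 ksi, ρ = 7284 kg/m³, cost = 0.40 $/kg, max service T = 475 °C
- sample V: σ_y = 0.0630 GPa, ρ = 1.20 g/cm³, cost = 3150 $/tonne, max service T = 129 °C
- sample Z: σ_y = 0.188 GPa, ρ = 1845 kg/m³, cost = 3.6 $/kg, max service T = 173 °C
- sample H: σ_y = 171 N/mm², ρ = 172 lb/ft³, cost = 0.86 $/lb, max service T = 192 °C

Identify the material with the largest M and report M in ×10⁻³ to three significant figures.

sample H, M = 11.2×10⁻³

Screen on constraints: cost ≤ 3.4 $/kg; max service T ≥ 151 °C. Survivors: sample W, sample H.
Convert each candidate to consistent units, then evaluate M:
  sample W: σ_y = 184.8 MPa, ρ = 7284 kg/m³
  sample H: σ_y = 171.0 MPa, ρ = 2755 kg/m³
  sample H: M = 11.2×10⁻³
  sample W: M = 4.45×10⁻³
The maximum is for sample H.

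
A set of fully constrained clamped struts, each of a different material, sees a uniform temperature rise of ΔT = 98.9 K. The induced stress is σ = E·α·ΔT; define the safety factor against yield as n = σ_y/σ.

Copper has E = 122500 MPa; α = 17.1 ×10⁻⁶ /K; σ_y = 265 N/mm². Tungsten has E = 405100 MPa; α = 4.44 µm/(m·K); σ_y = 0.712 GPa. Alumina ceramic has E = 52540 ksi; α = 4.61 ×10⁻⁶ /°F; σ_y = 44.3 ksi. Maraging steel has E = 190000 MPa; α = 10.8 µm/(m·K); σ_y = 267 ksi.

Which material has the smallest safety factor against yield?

In consistent units (E in GPa, α in ×10⁻⁶/K, σ_y in MPa):
  copper: E = 122.5, α = 17.1, σ_y = 265.0 → σ = 207 MPa, n = 1.28
  tungsten: E = 405.1, α = 4.44, σ_y = 712.0 → σ = 178 MPa, n = 4.00
  alumina ceramic: E = 362.3, α = 8.30, σ_y = 305.4 → σ = 297 MPa, n = 1.03
  maraging steel: E = 190.0, α = 10.8, σ_y = 1841 → σ = 203 MPa, n = 9.07
The minimum is alumina ceramic at n = 1.03.

alumina ceramic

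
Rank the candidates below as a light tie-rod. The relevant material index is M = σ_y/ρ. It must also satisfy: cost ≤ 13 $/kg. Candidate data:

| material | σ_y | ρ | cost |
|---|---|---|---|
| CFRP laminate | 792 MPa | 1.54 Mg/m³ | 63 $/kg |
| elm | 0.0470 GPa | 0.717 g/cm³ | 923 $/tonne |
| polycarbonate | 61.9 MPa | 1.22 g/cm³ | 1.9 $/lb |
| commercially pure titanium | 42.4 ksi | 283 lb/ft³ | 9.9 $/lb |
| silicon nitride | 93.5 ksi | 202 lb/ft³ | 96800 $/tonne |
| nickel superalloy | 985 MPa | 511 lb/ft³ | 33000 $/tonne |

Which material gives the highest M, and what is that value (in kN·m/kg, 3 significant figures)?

Screen on constraints: cost ≤ 13 $/kg. Survivors: elm, polycarbonate.
After converting to SI:
  elm: σ_y = 47.00 MPa, ρ = 717.0 kg/m³
  polycarbonate: σ_y = 61.90 MPa, ρ = 1220 kg/m³
  elm: M = 65.6 kN·m/kg
  polycarbonate: M = 50.7 kN·m/kg
Elm ranks first.

elm, M = 65.6 kN·m/kg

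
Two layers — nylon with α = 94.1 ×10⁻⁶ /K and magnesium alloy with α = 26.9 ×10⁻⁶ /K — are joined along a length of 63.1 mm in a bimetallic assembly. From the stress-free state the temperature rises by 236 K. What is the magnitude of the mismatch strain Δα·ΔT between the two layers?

Δα = |94.1 − 26.9|×10⁻⁶/K = 67.2×10⁻⁶/K.
Mismatch strain = Δα·ΔT = 67.2×10⁻⁶ × 236.0 = 0.0159.

0.0159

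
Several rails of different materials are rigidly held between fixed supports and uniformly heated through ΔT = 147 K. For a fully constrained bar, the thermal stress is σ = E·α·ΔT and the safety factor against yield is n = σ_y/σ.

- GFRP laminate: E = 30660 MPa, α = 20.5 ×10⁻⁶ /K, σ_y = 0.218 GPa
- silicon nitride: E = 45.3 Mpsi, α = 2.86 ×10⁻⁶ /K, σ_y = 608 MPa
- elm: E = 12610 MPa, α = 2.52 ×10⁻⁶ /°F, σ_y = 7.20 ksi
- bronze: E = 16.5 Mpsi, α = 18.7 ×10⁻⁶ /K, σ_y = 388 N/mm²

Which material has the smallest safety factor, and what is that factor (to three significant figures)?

bronze, n = 1.24

With everything in SI (GPa, ×10⁻⁶/K, MPa):
  GFRP laminate: E = 30.66, α = 20.5, σ_y = 218.0 → σ = 92.4 MPa, n = 2.36
  silicon nitride: E = 312.3, α = 2.86, σ_y = 608.0 → σ = 131 MPa, n = 4.63
  elm: E = 12.61, α = 4.54, σ_y = 49.64 → σ = 8.41 MPa, n = 5.90
  bronze: E = 113.8, α = 18.7, σ_y = 388.0 → σ = 313 MPa, n = 1.24
The minimum is bronze at n = 1.24.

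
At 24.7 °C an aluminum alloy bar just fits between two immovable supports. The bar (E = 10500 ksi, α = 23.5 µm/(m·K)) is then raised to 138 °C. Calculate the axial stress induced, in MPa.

E = 10500 ksi = 72.39 GPa.
ΔT = 113.3 K. Constrained thermal stress σ = E·α·ΔT = 72.39×10³ MPa × 23.5×10⁻⁶ × 113.3 = 193 MPa (compressive).

193 MPa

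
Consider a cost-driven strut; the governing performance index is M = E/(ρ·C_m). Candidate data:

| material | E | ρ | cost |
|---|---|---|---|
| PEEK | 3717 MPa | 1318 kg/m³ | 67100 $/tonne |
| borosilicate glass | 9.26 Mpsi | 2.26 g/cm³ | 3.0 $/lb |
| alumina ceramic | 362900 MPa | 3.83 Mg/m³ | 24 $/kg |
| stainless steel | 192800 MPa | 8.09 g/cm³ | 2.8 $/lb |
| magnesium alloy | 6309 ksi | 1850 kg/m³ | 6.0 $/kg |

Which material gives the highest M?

borosilicate glass

After converting to SI:
  PEEK: E = 3.717 GPa, ρ = 1318 kg/m³, cost = 67.10 $/kg
  borosilicate glass: E = 63.85 GPa, ρ = 2260 kg/m³, cost = 6.614 $/kg
  alumina ceramic: E = 362.9 GPa, ρ = 3830 kg/m³, cost = 24.00 $/kg
  stainless steel: E = 192.8 GPa, ρ = 8090 kg/m³, cost = 6.173 $/kg
  magnesium alloy: E = 43.50 GPa, ρ = 1850 kg/m³, cost = 6.000 $/kg
  borosilicate glass: M = 4.27 MN·m per $
  alumina ceramic: M = 3.95 MN·m per $
  magnesium alloy: M = 3.92 MN·m per $
  stainless steel: M = 3.86 MN·m per $
  PEEK: M = 0.0420 MN·m per $
Borosilicate glass has the largest M.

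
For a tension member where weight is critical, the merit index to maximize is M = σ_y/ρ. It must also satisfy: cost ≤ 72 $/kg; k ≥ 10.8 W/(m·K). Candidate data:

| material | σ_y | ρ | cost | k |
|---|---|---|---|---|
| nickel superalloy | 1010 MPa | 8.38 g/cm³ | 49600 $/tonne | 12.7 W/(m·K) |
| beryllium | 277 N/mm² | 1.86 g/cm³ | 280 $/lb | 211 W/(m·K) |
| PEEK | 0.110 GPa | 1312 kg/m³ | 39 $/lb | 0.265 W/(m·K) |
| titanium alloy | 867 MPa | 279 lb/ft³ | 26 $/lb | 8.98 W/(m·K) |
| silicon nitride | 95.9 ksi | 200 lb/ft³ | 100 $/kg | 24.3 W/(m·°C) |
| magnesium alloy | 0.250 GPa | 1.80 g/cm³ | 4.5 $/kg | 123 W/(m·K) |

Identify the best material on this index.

Screen on constraints: cost ≤ 72 $/kg; k ≥ 10.8 W/(m·K). Survivors: nickel superalloy, magnesium alloy.
Normalizing units and computing the index:
  nickel superalloy: σ_y = 1010 MPa, ρ = 8380 kg/m³
  magnesium alloy: σ_y = 250.0 MPa, ρ = 1800 kg/m³
  magnesium alloy: M = 139 kN·m/kg
  nickel superalloy: M = 121 kN·m/kg
Magnesium alloy has the largest M.

magnesium alloy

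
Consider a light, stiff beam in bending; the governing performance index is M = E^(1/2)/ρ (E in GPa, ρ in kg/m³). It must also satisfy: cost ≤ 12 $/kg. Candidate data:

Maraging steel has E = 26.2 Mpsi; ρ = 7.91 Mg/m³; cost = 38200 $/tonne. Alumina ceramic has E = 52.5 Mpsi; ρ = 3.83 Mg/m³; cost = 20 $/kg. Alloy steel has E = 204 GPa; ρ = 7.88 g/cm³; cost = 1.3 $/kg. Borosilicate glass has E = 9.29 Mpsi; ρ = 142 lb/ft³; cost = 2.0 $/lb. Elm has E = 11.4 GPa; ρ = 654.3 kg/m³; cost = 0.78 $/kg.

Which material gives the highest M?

Screen on constraints: cost ≤ 12 $/kg. Survivors: alloy steel, borosilicate glass, elm.
After converting to SI:
  alloy steel: E = 204.0 GPa, ρ = 7880 kg/m³
  borosilicate glass: E = 64.05 GPa, ρ = 2275 kg/m³
  elm: E = 11.40 GPa, ρ = 654.3 kg/m³
  elm: M = 5.16×10⁻³
  borosilicate glass: M = 3.52×10⁻³
  alloy steel: M = 1.81×10⁻³
Highest index: elm.

elm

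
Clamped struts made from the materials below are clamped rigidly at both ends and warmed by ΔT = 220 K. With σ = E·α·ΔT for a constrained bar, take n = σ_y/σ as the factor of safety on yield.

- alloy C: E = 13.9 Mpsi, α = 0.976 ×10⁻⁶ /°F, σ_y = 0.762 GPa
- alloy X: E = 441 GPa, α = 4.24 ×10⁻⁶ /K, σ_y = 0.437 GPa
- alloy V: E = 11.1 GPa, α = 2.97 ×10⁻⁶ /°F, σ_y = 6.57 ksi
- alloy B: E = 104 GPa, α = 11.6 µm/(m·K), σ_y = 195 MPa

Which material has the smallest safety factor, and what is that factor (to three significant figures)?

With everything in SI (GPa, ×10⁻⁶/K, MPa):
  alloy C: E = 95.84, α = 1.76, σ_y = 762.0 → σ = 37.0 MPa, n = 20.6
  alloy X: E = 441.0, α = 4.24, σ_y = 437.0 → σ = 411 MPa, n = 1.06
  alloy V: E = 11.10, α = 5.35, σ_y = 45.30 → σ = 13.1 MPa, n = 3.47
  alloy B: E = 104.0, α = 11.6, σ_y = 195.0 → σ = 265 MPa, n = 0.735
The minimum is alloy B at n = 0.735.

alloy B, n = 0.735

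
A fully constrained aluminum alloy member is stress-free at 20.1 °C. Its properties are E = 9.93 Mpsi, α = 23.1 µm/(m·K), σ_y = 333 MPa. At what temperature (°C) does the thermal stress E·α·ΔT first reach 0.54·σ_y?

E = 9.93 Mpsi = 68.46 GPa.
E·α·ΔT = 179.8 MPa ⇒ ΔT = 179.8 / (68.46×10³ × 23.1×10⁻⁶) = 113.7 K.
T = 20.1 + 113.7 = 133.8 °C.

134 °C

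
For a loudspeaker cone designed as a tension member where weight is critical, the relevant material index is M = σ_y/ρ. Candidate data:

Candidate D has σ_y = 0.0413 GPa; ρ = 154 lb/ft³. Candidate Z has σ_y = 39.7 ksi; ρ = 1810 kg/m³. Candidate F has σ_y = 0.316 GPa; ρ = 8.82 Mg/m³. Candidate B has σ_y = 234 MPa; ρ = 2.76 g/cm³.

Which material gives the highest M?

candidate Z

Convert each candidate to consistent units, then evaluate M:
  candidate D: σ_y = 41.30 MPa, ρ = 2467 kg/m³
  candidate Z: σ_y = 273.7 MPa, ρ = 1810 kg/m³
  candidate F: σ_y = 316.0 MPa, ρ = 8820 kg/m³
  candidate B: σ_y = 234.0 MPa, ρ = 2760 kg/m³
  candidate Z: M = 151 kN·m/kg
  candidate B: M = 84.8 kN·m/kg
  candidate F: M = 35.8 kN·m/kg
  candidate D: M = 16.7 kN·m/kg
Candidate Z has the largest M.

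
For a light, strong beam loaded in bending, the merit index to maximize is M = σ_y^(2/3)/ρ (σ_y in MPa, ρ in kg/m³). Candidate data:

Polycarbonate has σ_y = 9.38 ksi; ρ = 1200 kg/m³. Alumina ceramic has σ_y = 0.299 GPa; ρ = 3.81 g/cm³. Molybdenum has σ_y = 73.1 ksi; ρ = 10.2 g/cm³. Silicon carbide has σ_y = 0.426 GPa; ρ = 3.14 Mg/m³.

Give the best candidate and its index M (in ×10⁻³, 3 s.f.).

In SI units:
  polycarbonate: σ_y = 64.67 MPa, ρ = 1200 kg/m³
  alumina ceramic: σ_y = 299.0 MPa, ρ = 3810 kg/m³
  molybdenum: σ_y = 504.0 MPa, ρ = 10200 kg/m³
  silicon carbide: σ_y = 426.0 MPa, ρ = 3140 kg/m³
  silicon carbide: M = 18.0×10⁻³
  polycarbonate: M = 13.4×10⁻³
  alumina ceramic: M = 11.7×10⁻³
  molybdenum: M = 6.21×10⁻³
Silicon carbide ranks first.

silicon carbide, M = 18.0×10⁻³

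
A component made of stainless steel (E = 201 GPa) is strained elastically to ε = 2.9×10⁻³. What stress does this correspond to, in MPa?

583 MPa

σ = E·ε = 201000 MPa × 2.9×10⁻³ = 583 MPa.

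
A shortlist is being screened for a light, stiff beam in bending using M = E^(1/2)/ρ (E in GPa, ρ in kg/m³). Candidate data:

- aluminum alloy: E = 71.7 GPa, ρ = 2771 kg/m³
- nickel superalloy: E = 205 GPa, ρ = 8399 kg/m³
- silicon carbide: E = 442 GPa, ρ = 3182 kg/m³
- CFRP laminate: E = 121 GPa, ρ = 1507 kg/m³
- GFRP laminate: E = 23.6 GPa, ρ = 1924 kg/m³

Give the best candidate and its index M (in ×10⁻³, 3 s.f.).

CFRP laminate, M = 7.30×10⁻³

Computing M directly (units already consistent):
  CFRP laminate: M = 7.30×10⁻³
  silicon carbide: M = 6.61×10⁻³
  aluminum alloy: M = 3.06×10⁻³
  GFRP laminate: M = 2.52×10⁻³
  nickel superalloy: M = 1.70×10⁻³
The maximum is for CFRP laminate.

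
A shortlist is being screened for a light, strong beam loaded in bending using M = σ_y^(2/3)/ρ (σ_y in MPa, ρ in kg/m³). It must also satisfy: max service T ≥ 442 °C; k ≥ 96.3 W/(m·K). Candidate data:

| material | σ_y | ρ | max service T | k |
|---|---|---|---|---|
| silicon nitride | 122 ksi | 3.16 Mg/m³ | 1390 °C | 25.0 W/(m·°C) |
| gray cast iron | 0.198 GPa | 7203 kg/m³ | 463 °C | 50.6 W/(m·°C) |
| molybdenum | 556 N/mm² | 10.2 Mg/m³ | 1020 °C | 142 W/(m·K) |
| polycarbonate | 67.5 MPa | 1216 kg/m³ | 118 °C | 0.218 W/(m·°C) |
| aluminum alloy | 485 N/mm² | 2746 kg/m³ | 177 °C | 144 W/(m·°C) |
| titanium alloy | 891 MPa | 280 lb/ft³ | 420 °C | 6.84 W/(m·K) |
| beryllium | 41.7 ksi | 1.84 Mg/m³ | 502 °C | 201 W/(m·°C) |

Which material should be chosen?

Screen on constraints: max service T ≥ 442 °C; k ≥ 96.3 W/(m·K). Survivors: molybdenum, beryllium.
After converting to SI:
  molybdenum: σ_y = 556.0 MPa, ρ = 10200 kg/m³
  beryllium: σ_y = 287.5 MPa, ρ = 1840 kg/m³
  beryllium: M = 23.7×10⁻³
  molybdenum: M = 6.63×10⁻³
Beryllium has the largest M.

beryllium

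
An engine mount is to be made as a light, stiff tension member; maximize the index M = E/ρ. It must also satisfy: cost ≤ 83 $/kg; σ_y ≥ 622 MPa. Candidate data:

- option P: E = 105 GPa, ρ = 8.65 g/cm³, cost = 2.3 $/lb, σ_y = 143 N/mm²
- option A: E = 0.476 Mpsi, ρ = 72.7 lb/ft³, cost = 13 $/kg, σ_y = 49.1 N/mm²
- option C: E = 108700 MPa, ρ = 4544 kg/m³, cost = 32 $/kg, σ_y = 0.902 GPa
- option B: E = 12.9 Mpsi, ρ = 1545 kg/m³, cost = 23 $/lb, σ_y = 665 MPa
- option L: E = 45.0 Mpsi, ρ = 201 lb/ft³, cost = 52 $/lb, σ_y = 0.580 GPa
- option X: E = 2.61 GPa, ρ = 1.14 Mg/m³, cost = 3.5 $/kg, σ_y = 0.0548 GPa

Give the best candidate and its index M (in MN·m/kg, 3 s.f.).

option B, M = 57.6 MN·m/kg

Screen on constraints: cost ≤ 83 $/kg; σ_y ≥ 622 MPa. Survivors: option C, option B.
In SI units:
  option C: E = 108.7 GPa, ρ = 4544 kg/m³
  option B: E = 88.94 GPa, ρ = 1545 kg/m³
  option B: M = 57.6 MN·m/kg
  option C: M = 23.9 MN·m/kg
Option B ranks first.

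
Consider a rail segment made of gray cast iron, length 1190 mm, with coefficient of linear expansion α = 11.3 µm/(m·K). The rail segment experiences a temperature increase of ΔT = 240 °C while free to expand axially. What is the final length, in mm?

1193.2 mm

ΔL = α·L₀·ΔT = 11.3×10⁻⁶ × 1190 mm × 240.0 K = 3.23 mm.
L = L₀ + ΔL = 1190 + 3.23 = 1193.2 mm.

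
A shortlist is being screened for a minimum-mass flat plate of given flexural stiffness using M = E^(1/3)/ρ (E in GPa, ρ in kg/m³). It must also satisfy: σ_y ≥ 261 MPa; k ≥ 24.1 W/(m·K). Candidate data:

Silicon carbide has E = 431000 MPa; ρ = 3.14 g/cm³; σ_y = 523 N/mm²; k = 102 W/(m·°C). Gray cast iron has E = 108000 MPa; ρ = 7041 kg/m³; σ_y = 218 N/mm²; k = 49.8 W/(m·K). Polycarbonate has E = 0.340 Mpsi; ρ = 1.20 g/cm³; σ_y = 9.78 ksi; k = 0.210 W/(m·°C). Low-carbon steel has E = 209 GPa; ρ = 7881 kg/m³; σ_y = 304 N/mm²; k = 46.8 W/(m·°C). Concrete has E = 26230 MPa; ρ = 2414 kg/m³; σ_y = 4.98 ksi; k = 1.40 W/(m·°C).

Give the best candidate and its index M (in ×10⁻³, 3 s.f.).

silicon carbide, M = 2.41×10⁻³

Screen on constraints: σ_y ≥ 261 MPa; k ≥ 24.1 W/(m·K). Survivors: silicon carbide, low-carbon steel.
Putting every candidate on a common basis:
  silicon carbide: E = 431.0 GPa, ρ = 3140 kg/m³
  low-carbon steel: E = 209.0 GPa, ρ = 7881 kg/m³
  silicon carbide: M = 2.41×10⁻³
  low-carbon steel: M = 0.753×10⁻³
Silicon carbide ranks first.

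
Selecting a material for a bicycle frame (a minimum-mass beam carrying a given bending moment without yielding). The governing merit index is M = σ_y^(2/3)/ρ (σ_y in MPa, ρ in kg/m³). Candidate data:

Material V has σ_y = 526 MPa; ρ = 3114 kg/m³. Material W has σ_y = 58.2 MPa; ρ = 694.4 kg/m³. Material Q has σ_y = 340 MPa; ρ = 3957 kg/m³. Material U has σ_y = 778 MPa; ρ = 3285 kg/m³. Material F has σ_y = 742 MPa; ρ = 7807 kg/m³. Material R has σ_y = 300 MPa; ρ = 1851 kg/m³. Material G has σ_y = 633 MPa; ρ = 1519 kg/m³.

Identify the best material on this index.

material G

Computing M directly (units already consistent):
  material G: M = 48.5×10⁻³
  material U: M = 25.8×10⁻³
  material R: M = 24.2×10⁻³
  material W: M = 21.6×10⁻³
  material V: M = 20.9×10⁻³
  material Q: M = 12.3×10⁻³
  material F: M = 10.5×10⁻³
Material G ranks first.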